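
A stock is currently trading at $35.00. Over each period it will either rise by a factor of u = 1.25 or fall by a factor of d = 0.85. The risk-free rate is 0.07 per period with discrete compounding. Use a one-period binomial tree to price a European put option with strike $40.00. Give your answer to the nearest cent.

Risk-neutral probability p = (1 + 0.07 − 0.85)/(1.25 − 0.85) = 0.2200/0.4000 = 0.5500
Terminal stock prices: S_u = 43.75, S_d = 29.75
Terminal payoffs (K − S): max(-3.75, 0) = 0, max(10.25, 0) = 10.25
Node 0 (S = 35): V_0 = 1/1.07·[0.5500·0.0000 + 0.4500·10.2500] = 4.3107

$4.31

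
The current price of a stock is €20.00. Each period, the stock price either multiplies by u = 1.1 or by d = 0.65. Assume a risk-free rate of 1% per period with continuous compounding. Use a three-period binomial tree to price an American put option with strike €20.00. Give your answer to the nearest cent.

Risk-neutral probability p = (e^0.01 − 0.65)/(1.1 − 0.65) = 0.3601/0.4500 = 0.8001
Terminal stock prices: S_uuu = 26.62, S_uud = 15.73, S_udd = 9.295, S_ddd = 5.492
Terminal payoffs (K − S): max(-6.62, 0) = 0, max(4.27, 0) = 4.27, max(10.7, 0) = 10.7, max(14.51, 0) = 14.51
Node uu (S = 24.2): continuation = e^(−0.01)·[0.8001·0.0000 + 0.1999·4.2700] = 0.8450; exercise value = 0.0000 ≤ continuation, so V_uu = 0.8450
Node ud (S = 14.3): continuation = e^(−0.01)·[0.8001·4.2700 + 0.1999·10.7050] = 5.5010; exercise value = 5.7000 > continuation, so V_ud = 5.7000 (exercise)
Node dd (S = 8.45): continuation = e^(−0.01)·[0.8001·10.7050 + 0.1999·14.5075] = 11.3510; exercise value = 11.5500 > continuation, so V_dd = 11.5500 (exercise)
Node u (S = 22): continuation = e^(−0.01)·[0.8001·0.8450 + 0.1999·5.7000] = 1.7974; exercise value = 0.0000 ≤ continuation, so V_u = 1.7974
Node d (S = 13): continuation = e^(−0.01)·[0.8001·5.7000 + 0.1999·11.5500] = 6.8010; exercise value = 7.0000 > continuation, so V_d = 7.0000 (exercise)
Node 0 (S = 20): continuation = e^(−0.01)·[0.8001·1.7974 + 0.1999·7.0000] = 2.8091; exercise value = 0.0000 ≤ continuation, so V_0 = 2.8091

€2.81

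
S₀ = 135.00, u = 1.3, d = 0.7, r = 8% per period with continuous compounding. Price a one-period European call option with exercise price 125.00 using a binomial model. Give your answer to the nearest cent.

Risk-neutral probability p = (e^0.08 − 0.7)/(1.3 − 0.7) = 0.3833/0.6000 = 0.6388
Terminal stock prices: S_u = 175.5, S_d = 94.5
Terminal payoffs (S − K): max(50.5, 0) = 50.5, max(-30.5, 0) = 0
Node 0 (S = 135): V_0 = e^(−0.08)·[0.6388·50.5000 + 0.3612·0.0000] = 29.7797

29.78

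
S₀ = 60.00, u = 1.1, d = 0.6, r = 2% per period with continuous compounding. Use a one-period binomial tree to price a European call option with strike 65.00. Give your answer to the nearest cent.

0.82

Risk-neutral probability p = (e^0.02 − 0.6)/(1.1 − 0.6) = 0.4202/0.5000 = 0.8404
Terminal stock prices: S_u = 66, S_d = 36
Terminal payoffs (S − K): max(1, 0) = 1, max(-29, 0) = 0
Node 0 (S = 60): V_0 = e^(−0.02)·[0.8404·1.0000 + 0.1596·0.0000] = 0.8238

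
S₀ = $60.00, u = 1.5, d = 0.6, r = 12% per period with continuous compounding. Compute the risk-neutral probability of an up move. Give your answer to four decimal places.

Risk-neutral probability p = (e^0.12 − 0.6)/(1.5 − 0.6) = 0.5275/0.9000 = 0.5861

p = 0.5861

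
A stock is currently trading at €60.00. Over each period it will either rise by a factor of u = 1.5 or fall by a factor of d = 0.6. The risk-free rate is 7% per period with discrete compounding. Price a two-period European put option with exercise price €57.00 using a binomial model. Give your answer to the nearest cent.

€8.37

Risk-neutral probability p = (1 + 0.07 − 0.6)/(1.5 − 0.6) = 0.4700/0.9000 = 0.5222
Terminal stock prices: S_uu = 135, S_ud = 54, S_dd = 21.6
Terminal payoffs (K − S): max(-78, 0) = 0, max(3, 0) = 3, max(35.4, 0) = 35.4
Node u (S = 90): V_u = 1/1.07·[0.5222·0.0000 + 0.4778·3.0000] = 1.3396
Node d (S = 36): V_d = 1/1.07·[0.5222·3.0000 + 0.4778·35.4000] = 17.2710
Node 0 (S = 60): V_0 = 1/1.07·[0.5222·1.3396 + 0.4778·17.2710] = 8.3657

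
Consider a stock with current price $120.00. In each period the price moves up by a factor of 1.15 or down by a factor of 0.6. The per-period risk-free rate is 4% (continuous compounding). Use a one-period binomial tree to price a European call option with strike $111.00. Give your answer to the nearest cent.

$20.79

Risk-neutral probability p = (e^0.04 − 0.6)/(1.15 − 0.6) = 0.4408/0.5500 = 0.8015
Terminal stock prices: S_u = 138, S_d = 72
Terminal payoffs (S − K): max(27, 0) = 27, max(-39, 0) = 0
Node 0 (S = 120): V_0 = e^(−0.04)·[0.8015·27.0000 + 0.1985·0.0000] = 20.7913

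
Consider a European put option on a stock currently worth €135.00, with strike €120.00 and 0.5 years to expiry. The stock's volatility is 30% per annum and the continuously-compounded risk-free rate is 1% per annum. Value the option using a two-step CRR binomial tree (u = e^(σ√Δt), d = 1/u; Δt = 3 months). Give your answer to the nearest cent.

€5.57

CRR parameters: u = e^(σ√Δt) = e^(0.3·√0.25) = 1.1618, d = 1/u = 0.8607
Per-period rate: rΔt = 0.01·0.25 = 0.0025, so R = e^0.0025 = 1.0025
Risk-neutral probability p = (e^0.0025 − 0.8607)/(1.1618 − 0.8607) = 0.1418/0.3011 = 0.4709
Terminal stock prices: S_uu = 182.2, S_ud = 135, S_dd = 100
Terminal payoffs (K − S): max(-62.23, 0) = 0, max(-15, 0) = 0, max(19.99, 0) = 19.99
Node u (S = 156.8): V_u = e^(−0.0025)·[0.4709·0.0000 + 0.5291·0.0000] = 0.0000
Node d (S = 116.2): V_d = e^(−0.0025)·[0.4709·0.0000 + 0.5291·19.9895] = 10.5504
Node 0 (S = 135): V_0 = e^(−0.0025)·[0.4709·0.0000 + 0.5291·10.5504] = 5.5685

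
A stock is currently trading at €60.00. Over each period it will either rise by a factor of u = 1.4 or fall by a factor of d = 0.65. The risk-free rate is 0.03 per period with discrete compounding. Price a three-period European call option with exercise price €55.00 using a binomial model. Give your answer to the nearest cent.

Risk-neutral probability p = (1 + 0.03 − 0.65)/(1.4 − 0.65) = 0.3800/0.7500 = 0.5067
Terminal stock prices: S_uuu = 164.6, S_uud = 76.44, S_udd = 35.49, S_ddd = 16.48
Terminal payoffs (S − K): max(109.6, 0) = 109.6, max(21.44, 0) = 21.44, max(-19.51, 0) = 0, max(-38.52, 0) = 0
Node uu (S = 117.6): V_uu = 1/1.03·[0.5067·109.6400 + 0.4933·21.4400] = 64.2019
Node ud (S = 54.6): V_ud = 1/1.03·[0.5067·21.4400 + 0.4933·0.0000] = 10.5465
Node dd (S = 25.35): V_dd = 1/1.03·[0.5067·0.0000 + 0.4933·0.0000] = 0.0000
Node u (S = 84): V_u = 1/1.03·[0.5067·64.2019 + 0.4933·10.5465] = 36.6330
Node d (S = 39): V_d = 1/1.03·[0.5067·10.5465 + 0.4933·0.0000] = 5.1879
Node 0 (S = 60): V_0 = 1/1.03·[0.5067·36.6330 + 0.4933·5.1879] = 20.5049

€20.50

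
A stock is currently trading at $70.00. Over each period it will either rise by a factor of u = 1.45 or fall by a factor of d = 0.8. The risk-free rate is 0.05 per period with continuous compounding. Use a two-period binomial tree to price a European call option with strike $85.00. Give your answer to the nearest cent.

Risk-neutral probability p = (e^0.05 − 0.8)/(1.45 − 0.8) = 0.2513/0.6500 = 0.3866
Terminal stock prices: S_uu = 147.2, S_ud = 81.2, S_dd = 44.8
Terminal payoffs (S − K): max(62.18, 0) = 62.18, max(-3.8, 0) = 0, max(-40.2, 0) = 0
Node u (S = 101.5): V_u = e^(−0.05)·[0.3866·62.1750 + 0.6134·0.0000] = 22.8628
Node d (S = 56): V_d = e^(−0.05)·[0.3866·0.0000 + 0.6134·0.0000] = 0.0000
Node 0 (S = 70): V_0 = e^(−0.05)·[0.3866·22.8628 + 0.6134·0.0000] = 8.4071

$8.41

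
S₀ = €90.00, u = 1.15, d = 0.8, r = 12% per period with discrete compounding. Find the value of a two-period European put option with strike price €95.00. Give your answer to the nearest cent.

€1.74

Risk-neutral probability p = (1 + 0.12 − 0.8)/(1.15 − 0.8) = 0.3200/0.3500 = 0.9143
Terminal stock prices: S_uu = 119, S_ud = 82.8, S_dd = 57.6
Terminal payoffs (K − S): max(-24.02, 0) = 0, max(12.2, 0) = 12.2, max(37.4, 0) = 37.4
Node u (S = 103.5): V_u = 1/1.12·[0.9143·0.0000 + 0.0857·12.2000] = 0.9337
Node d (S = 72): V_d = 1/1.12·[0.9143·12.2000 + 0.0857·37.4000] = 12.8214
Node 0 (S = 90): V_0 = 1/1.12·[0.9143·0.9337 + 0.0857·12.8214] = 1.7434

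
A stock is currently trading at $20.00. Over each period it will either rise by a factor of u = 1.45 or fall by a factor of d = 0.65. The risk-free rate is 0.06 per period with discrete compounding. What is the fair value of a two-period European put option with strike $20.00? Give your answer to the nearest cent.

$2.95

Risk-neutral probability p = (1 + 0.06 − 0.65)/(1.45 − 0.65) = 0.4100/0.8000 = 0.5125
Terminal stock prices: S_uu = 42.05, S_ud = 18.85, S_dd = 8.45
Terminal payoffs (K − S): max(-22.05, 0) = 0, max(1.15, 0) = 1.15, max(11.55, 0) = 11.55
Node u (S = 29): V_u = 1/1.06·[0.5125·0.0000 + 0.4875·1.1500] = 0.5289
Node d (S = 13): V_d = 1/1.06·[0.5125·1.1500 + 0.4875·11.5500] = 5.8679
Node 0 (S = 20): V_0 = 1/1.06·[0.5125·0.5289 + 0.4875·5.8679] = 2.9544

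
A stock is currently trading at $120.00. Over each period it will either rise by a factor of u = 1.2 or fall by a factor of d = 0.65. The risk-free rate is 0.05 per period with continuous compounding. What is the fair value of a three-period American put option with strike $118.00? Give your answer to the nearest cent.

$15.35

Risk-neutral probability p = (e^0.05 − 0.65)/(1.2 − 0.65) = 0.4013/0.5500 = 0.7296
Terminal stock prices: S_uuu = 207.4, S_uud = 112.3, S_udd = 60.84, S_ddd = 32.95
Terminal payoffs (K − S): max(-89.36, 0) = 0, max(5.68, 0) = 5.68, max(57.16, 0) = 57.16, max(85.05, 0) = 85.05
Node uu (S = 172.8): continuation = e^(−0.05)·[0.7296·0.0000 + 0.2704·5.6800] = 1.4611; exercise value = 0.0000 ≤ continuation, so V_uu = 1.4611
Node ud (S = 93.6): continuation = e^(−0.05)·[0.7296·5.6800 + 0.2704·57.1600] = 18.6451; exercise value = 24.4000 > continuation, so V_ud = 24.4000 (exercise)
Node dd (S = 50.7): continuation = e^(−0.05)·[0.7296·57.1600 + 0.2704·85.0450] = 61.5451; exercise value = 67.3000 > continuation, so V_dd = 67.3000 (exercise)
Node u (S = 144): continuation = e^(−0.05)·[0.7296·1.4611 + 0.2704·24.4000] = 7.2903; exercise value = 0.0000 ≤ continuation, so V_u = 7.2903
Node d (S = 78): continuation = e^(−0.05)·[0.7296·24.4000 + 0.2704·67.3000] = 34.2451; exercise value = 40.0000 > continuation, so V_d = 40.0000 (exercise)
Node 0 (S = 120): continuation = e^(−0.05)·[0.7296·7.2903 + 0.2704·40.0000] = 15.3486; exercise value = 0.0000 ≤ continuation, so V_0 = 15.3486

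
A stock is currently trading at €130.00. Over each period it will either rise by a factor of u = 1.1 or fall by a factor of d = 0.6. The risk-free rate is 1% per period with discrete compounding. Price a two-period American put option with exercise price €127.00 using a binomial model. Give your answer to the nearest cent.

Risk-neutral probability p = (1 + 0.01 − 0.6)/(1.1 − 0.6) = 0.4100/0.5000 = 0.8200
Terminal stock prices: S_uu = 157.3, S_ud = 85.8, S_dd = 46.8
Terminal payoffs (K − S): max(-30.3, 0) = 0, max(41.2, 0) = 41.2, max(80.2, 0) = 80.2
Node u (S = 143): continuation = 1/1.01·[0.8200·0.0000 + 0.1800·41.2000] = 7.3426; exercise value = 0.0000 ≤ continuation, so V_u = 7.3426
Node d (S = 78): continuation = 1/1.01·[0.8200·41.2000 + 0.1800·80.2000] = 47.7426; exercise value = 49.0000 > continuation, so V_d = 49.0000 (exercise)
Node 0 (S = 130): continuation = 1/1.01·[0.8200·7.3426 + 0.1800·49.0000] = 14.6940; exercise value = 0.0000 ≤ continuation, so V_0 = 14.6940

€14.69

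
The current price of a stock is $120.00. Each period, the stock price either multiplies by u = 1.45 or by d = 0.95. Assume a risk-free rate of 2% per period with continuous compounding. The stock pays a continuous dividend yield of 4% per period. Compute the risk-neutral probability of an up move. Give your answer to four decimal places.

Per-period risk-free factor R = e^0.02 = 1.0202; dividend-adjusted growth = e^(0.02−0.04) = 0.9802.
Risk-neutral probability p = (0.9802 − 0.95)/(1.45 − 0.95) = 0.0302/0.5000 = 0.0604

p = 0.0604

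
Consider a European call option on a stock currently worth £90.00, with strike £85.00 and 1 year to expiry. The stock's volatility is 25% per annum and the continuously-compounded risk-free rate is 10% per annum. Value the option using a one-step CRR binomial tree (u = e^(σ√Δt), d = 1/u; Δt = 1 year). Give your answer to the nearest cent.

CRR parameters: u = e^(σ√Δt) = e^(0.25·√1) = 1.2840, d = 1/u = 0.7788
Per-period rate: rΔt = 0.1·1 = 0.1, so R = e^0.1 = 1.1052
Risk-neutral probability p = (e^0.1 − 0.7788)/(1.2840 − 0.7788) = 0.3264/0.5052 = 0.6460
Terminal stock prices: S_u = 115.6, S_d = 70.09
Terminal payoffs (S − K): max(30.56, 0) = 30.56, max(-14.91, 0) = 0
Node 0 (S = 90): V_0 = e^(−0.1)·[0.6460·30.5623 + 0.3540·0.0000] = 17.8641

£17.86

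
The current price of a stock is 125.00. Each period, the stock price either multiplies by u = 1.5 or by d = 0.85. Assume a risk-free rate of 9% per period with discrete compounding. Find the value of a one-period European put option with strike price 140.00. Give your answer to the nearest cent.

19.53

Risk-neutral probability p = (1 + 0.09 − 0.85)/(1.5 − 0.85) = 0.2400/0.6500 = 0.3692
Terminal stock prices: S_u = 187.5, S_d = 106.2
Terminal payoffs (K − S): max(-47.5, 0) = 0, max(33.75, 0) = 33.75
Node 0 (S = 125): V_0 = 1/1.09·[0.3692·0.0000 + 0.6308·33.7500] = 19.5307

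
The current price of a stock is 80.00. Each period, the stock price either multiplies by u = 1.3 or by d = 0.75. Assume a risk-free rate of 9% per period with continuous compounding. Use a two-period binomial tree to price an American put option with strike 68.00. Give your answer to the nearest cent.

Risk-neutral probability p = (e^0.09 − 0.75)/(1.3 − 0.75) = 0.3442/0.5500 = 0.6258
Terminal stock prices: S_uu = 135.2, S_ud = 78, S_dd = 45
Terminal payoffs (K − S): max(-67.2, 0) = 0, max(-10, 0) = 0, max(23, 0) = 23
Node u (S = 104): continuation = e^(−0.09)·[0.6258·0.0000 + 0.3742·0.0000] = 0.0000; exercise value = 0.0000 ≤ continuation, so V_u = 0.0000
Node d (S = 60): continuation = e^(−0.09)·[0.6258·0.0000 + 0.3742·23.0000] = 7.8664; exercise value = 8.0000 > continuation, so V_d = 8.0000 (exercise)
Node 0 (S = 80): continuation = e^(−0.09)·[0.6258·0.0000 + 0.3742·8.0000] = 2.7362; exercise value = 0.0000 ≤ continuation, so V_0 = 2.7362

2.74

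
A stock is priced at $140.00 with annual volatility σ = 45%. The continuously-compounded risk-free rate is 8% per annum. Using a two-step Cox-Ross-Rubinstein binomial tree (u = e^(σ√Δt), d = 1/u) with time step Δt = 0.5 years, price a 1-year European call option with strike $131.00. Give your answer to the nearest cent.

$33.05

CRR parameters: u = e^(σ√Δt) = e^(0.45·√0.5) = 1.3746, d = 1/u = 0.7275
Per-period rate: rΔt = 0.08·0.5 = 0.04, so R = e^0.04 = 1.0408
Risk-neutral probability p = (e^0.04 − 0.7275)/(1.3746 − 0.7275) = 0.3134/0.6472 = 0.4842
Terminal stock prices: S_uu = 264.6, S_ud = 140, S_dd = 74.09
Terminal payoffs (S − K): max(133.6, 0) = 133.6, max(9, 0) = 9, max(-56.91, 0) = 0
Node u (S = 192.5): V_u = e^(−0.04)·[0.4842·133.5522 + 0.5158·9.0000] = 66.5874
Node d (S = 101.8): V_d = e^(−0.04)·[0.4842·9.0000 + 0.5158·0.0000] = 4.1867
Node 0 (S = 140): V_0 = e^(−0.04)·[0.4842·66.5874 + 0.5158·4.1867] = 33.0506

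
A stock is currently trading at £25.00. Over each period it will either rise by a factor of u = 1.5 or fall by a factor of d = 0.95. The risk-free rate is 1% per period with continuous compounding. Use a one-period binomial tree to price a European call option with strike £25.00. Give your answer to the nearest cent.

Risk-neutral probability p = (e^0.01 − 0.95)/(1.5 − 0.95) = 0.0601/0.5500 = 0.1092
Terminal stock prices: S_u = 37.5, S_d = 23.75
Terminal payoffs (S − K): max(12.5, 0) = 12.5, max(-1.25, 0) = 0
Node 0 (S = 25): V_0 = e^(−0.01)·[0.1092·12.5000 + 0.8908·0.0000] = 1.3512

£1.35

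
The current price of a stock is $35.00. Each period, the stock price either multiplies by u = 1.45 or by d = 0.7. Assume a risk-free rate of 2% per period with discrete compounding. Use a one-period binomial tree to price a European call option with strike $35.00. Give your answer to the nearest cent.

$6.59

Risk-neutral probability p = (1 + 0.02 − 0.7)/(1.45 − 0.7) = 0.3200/0.7500 = 0.4267
Terminal stock prices: S_u = 50.75, S_d = 24.5
Terminal payoffs (S − K): max(15.75, 0) = 15.75, max(-10.5, 0) = 0
Node 0 (S = 35): V_0 = 1/1.02·[0.4267·15.7500 + 0.5733·0.0000] = 6.5882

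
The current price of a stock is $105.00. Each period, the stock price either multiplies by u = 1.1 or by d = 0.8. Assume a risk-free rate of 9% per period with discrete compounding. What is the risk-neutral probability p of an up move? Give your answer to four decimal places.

Risk-neutral probability p = (1 + 0.09 − 0.8)/(1.1 − 0.8) = 0.2900/0.3000 = 0.9667

p = 0.9667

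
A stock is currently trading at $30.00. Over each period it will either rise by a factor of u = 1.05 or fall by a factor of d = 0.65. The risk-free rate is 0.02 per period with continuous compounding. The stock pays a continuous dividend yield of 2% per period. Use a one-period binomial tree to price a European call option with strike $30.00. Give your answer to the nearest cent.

$1.29

Per-period risk-free factor R = e^0.02 = 1.0202; dividend-adjusted growth = e^(0.02−0.02) = 1.0000.
Risk-neutral probability p = (1.0000 − 0.65)/(1.05 − 0.65) = 0.3500/0.4000 = 0.8750
Terminal stock prices: S_u = 31.5, S_d = 19.5
Terminal payoffs (S − K): max(1.5, 0) = 1.5, max(-10.5, 0) = 0
Node 0 (S = 30): V_0 = e^(−0.02)·[0.8750·1.5000 + 0.1250·0.0000] = 1.2865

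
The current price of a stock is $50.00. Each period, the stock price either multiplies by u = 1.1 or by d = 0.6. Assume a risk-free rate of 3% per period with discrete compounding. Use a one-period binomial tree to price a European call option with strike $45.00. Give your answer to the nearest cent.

Risk-neutral probability p = (1 + 0.03 − 0.6)/(1.1 − 0.6) = 0.4300/0.5000 = 0.8600
Terminal stock prices: S_u = 55, S_d = 30
Terminal payoffs (S − K): max(10, 0) = 10, max(-15, 0) = 0
Node 0 (S = 50): V_0 = 1/1.03·[0.8600·10.0000 + 0.1400·0.0000] = 8.3495

$8.35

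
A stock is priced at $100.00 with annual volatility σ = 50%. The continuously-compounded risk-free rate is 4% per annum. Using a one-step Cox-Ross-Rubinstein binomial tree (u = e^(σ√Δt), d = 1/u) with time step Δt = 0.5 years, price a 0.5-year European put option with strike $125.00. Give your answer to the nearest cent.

$30.04

CRR parameters: u = e^(σ√Δt) = e^(0.5·√0.5) = 1.4241, d = 1/u = 0.7022
Per-period rate: rΔt = 0.04·0.5 = 0.02, so R = e^0.02 = 1.0202
Risk-neutral probability p = (e^0.02 − 0.7022)/(1.4241 − 0.7022) = 0.3180/0.7219 = 0.4405
Terminal stock prices: S_u = 142.4, S_d = 70.22
Terminal payoffs (K − S): max(-17.41, 0) = 0, max(54.78, 0) = 54.78
Node 0 (S = 100): V_0 = e^(−0.02)·[0.4405·0.0000 + 0.5595·54.7811] = 30.0430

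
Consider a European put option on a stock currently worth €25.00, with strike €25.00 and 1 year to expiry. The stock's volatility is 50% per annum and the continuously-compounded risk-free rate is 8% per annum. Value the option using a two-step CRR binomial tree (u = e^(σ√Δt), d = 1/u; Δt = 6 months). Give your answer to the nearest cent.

€3.30

CRR parameters: u = e^(σ√Δt) = e^(0.5·√0.5) = 1.4241, d = 1/u = 0.7022
Per-period rate: rΔt = 0.08·0.5 = 0.04, so R = e^0.04 = 1.0408
Risk-neutral probability p = (e^0.04 − 0.7022)/(1.4241 − 0.7022) = 0.3386/0.7219 = 0.4691
Terminal stock prices: S_uu = 50.7, S_ud = 25, S_dd = 12.33
Terminal payoffs (K − S): max(-25.7, 0) = 0, max(0, 0) = 0, max(12.67, 0) = 12.67
Node u (S = 35.6): V_u = e^(−0.04)·[0.4691·0.0000 + 0.5309·0.0000] = 0.0000
Node d (S = 17.55): V_d = e^(−0.04)·[0.4691·0.0000 + 0.5309·12.6733] = 6.4650
Node 0 (S = 25): V_0 = e^(−0.04)·[0.4691·0.0000 + 0.5309·6.4650] = 3.2980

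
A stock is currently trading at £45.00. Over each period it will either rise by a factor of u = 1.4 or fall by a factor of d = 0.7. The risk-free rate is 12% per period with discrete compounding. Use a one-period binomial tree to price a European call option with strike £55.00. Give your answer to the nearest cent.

£4.29

Risk-neutral probability p = (1 + 0.12 − 0.7)/(1.4 − 0.7) = 0.4200/0.7000 = 0.6000
Terminal stock prices: S_u = 63, S_d = 31.5
Terminal payoffs (S − K): max(8, 0) = 8, max(-23.5, 0) = 0
Node 0 (S = 45): V_0 = 1/1.12·[0.6000·8.0000 + 0.4000·0.0000] = 4.2857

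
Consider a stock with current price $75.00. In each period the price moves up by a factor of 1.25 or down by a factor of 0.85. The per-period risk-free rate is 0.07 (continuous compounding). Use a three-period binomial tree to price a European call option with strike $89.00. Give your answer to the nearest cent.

Risk-neutral probability p = (e^0.07 − 0.85)/(1.25 − 0.85) = 0.2225/0.4000 = 0.5563
Terminal stock prices: S_uuu = 146.5, S_uud = 99.61, S_udd = 67.73, S_ddd = 46.06
Terminal payoffs (S − K): max(57.48, 0) = 57.48, max(10.61, 0) = 10.61, max(-21.27, 0) = 0, max(-42.94, 0) = 0
Node uu (S = 117.2): V_uu = e^(−0.07)·[0.5563·57.4844 + 0.4437·10.6094] = 34.2045
Node ud (S = 79.69): V_ud = e^(−0.07)·[0.5563·10.6094 + 0.4437·0.0000] = 5.5027
Node dd (S = 54.19): V_dd = e^(−0.07)·[0.5563·0.0000 + 0.4437·0.0000] = 0.0000
Node u (S = 93.75): V_u = e^(−0.07)·[0.5563·34.2045 + 0.4437·5.5027] = 20.0172
Node d (S = 63.75): V_d = e^(−0.07)·[0.5563·5.5027 + 0.4437·0.0000] = 2.8540
Node 0 (S = 75): V_0 = e^(−0.07)·[0.5563·20.0172 + 0.4437·2.8540] = 11.5630

$11.56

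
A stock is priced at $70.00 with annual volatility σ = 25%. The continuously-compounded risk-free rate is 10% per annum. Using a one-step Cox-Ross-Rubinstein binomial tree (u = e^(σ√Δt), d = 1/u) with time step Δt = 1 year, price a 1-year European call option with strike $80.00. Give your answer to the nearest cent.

$5.78

CRR parameters: u = e^(σ√Δt) = e^(0.25·√1) = 1.2840, d = 1/u = 0.7788
Per-period rate: rΔt = 0.1·1 = 0.1, so R = e^0.1 = 1.1052
Risk-neutral probability p = (e^0.1 − 0.7788)/(1.2840 − 0.7788) = 0.3264/0.5052 = 0.6460
Terminal stock prices: S_u = 89.88, S_d = 54.52
Terminal payoffs (S − K): max(9.882, 0) = 9.882, max(-25.48, 0) = 0
Node 0 (S = 70): V_0 = e^(−0.1)·[0.6460·9.8818 + 0.3540·0.0000] = 5.7761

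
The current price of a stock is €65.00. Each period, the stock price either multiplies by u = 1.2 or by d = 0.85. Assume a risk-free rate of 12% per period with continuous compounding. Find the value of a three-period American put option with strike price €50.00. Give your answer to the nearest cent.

Risk-neutral probability p = (e^0.12 − 0.85)/(1.2 − 0.85) = 0.2775/0.3500 = 0.7928
Terminal stock prices: S_uuu = 112.3, S_uud = 79.56, S_udd = 56.35, S_ddd = 39.92
Terminal payoffs (K − S): max(-62.32, 0) = 0, max(-29.56, 0) = 0, max(-6.355, 0) = 0, max(10.08, 0) = 10.08
Node uu (S = 93.6): continuation = e^(−0.12)·[0.7928·0.0000 + 0.2072·0.0000] = 0.0000; exercise value = 0.0000 ≤ continuation, so V_uu = 0.0000
Node ud (S = 66.3): continuation = e^(−0.12)·[0.7928·0.0000 + 0.2072·0.0000] = 0.0000; exercise value = 0.0000 ≤ continuation, so V_ud = 0.0000
Node dd (S = 46.96): continuation = e^(−0.12)·[0.7928·0.0000 + 0.2072·10.0819] = 1.8523; exercise value = 3.0375 > continuation, so V_dd = 3.0375 (exercise)
Node u (S = 78): continuation = e^(−0.12)·[0.7928·0.0000 + 0.2072·0.0000] = 0.0000; exercise value = 0.0000 ≤ continuation, so V_u = 0.0000
Node d (S = 55.25): continuation = e^(−0.12)·[0.7928·0.0000 + 0.2072·3.0375] = 0.5581; exercise value = 0.0000 ≤ continuation, so V_d = 0.5581
Node 0 (S = 65): continuation = e^(−0.12)·[0.7928·0.0000 + 0.2072·0.5581] = 0.1025; exercise value = 0.0000 ≤ continuation, so V_0 = 0.1025

€0.10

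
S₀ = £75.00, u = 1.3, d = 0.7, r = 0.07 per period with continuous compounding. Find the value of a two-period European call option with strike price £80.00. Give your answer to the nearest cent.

£15.67

Risk-neutral probability p = (e^0.07 − 0.7)/(1.3 − 0.7) = 0.3725/0.6000 = 0.6208
Terminal stock prices: S_uu = 126.8, S_ud = 68.25, S_dd = 36.75
Terminal payoffs (S − K): max(46.75, 0) = 46.75, max(-11.75, 0) = 0, max(-43.25, 0) = 0
Node u (S = 97.5): V_u = e^(−0.07)·[0.6208·46.7500 + 0.3792·0.0000] = 27.0624
Node d (S = 52.5): V_d = e^(−0.07)·[0.6208·0.0000 + 0.3792·0.0000] = 0.0000
Node 0 (S = 75): V_0 = e^(−0.07)·[0.6208·27.0624 + 0.3792·0.0000] = 15.6657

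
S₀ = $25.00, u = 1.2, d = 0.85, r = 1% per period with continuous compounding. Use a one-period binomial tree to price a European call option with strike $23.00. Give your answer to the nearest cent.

$3.17

Risk-neutral probability p = (e^0.01 − 0.85)/(1.2 − 0.85) = 0.1601/0.3500 = 0.4573
Terminal stock prices: S_u = 30, S_d = 21.25
Terminal payoffs (S − K): max(7, 0) = 7, max(-1.75, 0) = 0
Node 0 (S = 25): V_0 = e^(−0.01)·[0.4573·7.0000 + 0.5427·0.0000] = 3.1692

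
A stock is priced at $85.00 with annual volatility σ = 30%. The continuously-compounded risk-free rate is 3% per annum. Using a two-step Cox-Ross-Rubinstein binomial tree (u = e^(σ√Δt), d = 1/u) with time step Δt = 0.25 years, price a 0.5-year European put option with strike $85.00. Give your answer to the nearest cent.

CRR parameters: u = e^(σ√Δt) = e^(0.3·√0.25) = 1.1618, d = 1/u = 0.8607
Per-period rate: rΔt = 0.03·0.25 = 0.0075, so R = e^0.0075 = 1.0075
Risk-neutral probability p = (e^0.0075 − 0.8607)/(1.1618 − 0.8607) = 0.1468/0.3011 = 0.4876
Terminal stock prices: S_uu = 114.7, S_ud = 85, S_dd = 62.97
Terminal payoffs (K − S): max(-29.74, 0) = 0, max(0, 0) = 0, max(22.03, 0) = 22.03
Node u (S = 98.76): V_u = e^(−0.0075)·[0.4876·0.0000 + 0.5124·0.0000] = 0.0000
Node d (S = 73.16): V_d = e^(−0.0075)·[0.4876·0.0000 + 0.5124·22.0305] = 11.2047
Node 0 (S = 85): V_0 = e^(−0.0075)·[0.4876·0.0000 + 0.5124·11.2047] = 5.6987

$5.70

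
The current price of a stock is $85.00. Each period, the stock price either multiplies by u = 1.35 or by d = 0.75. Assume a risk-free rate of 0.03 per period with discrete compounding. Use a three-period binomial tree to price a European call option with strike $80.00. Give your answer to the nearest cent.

$23.55

Risk-neutral probability p = (1 + 0.03 − 0.75)/(1.35 − 0.75) = 0.2800/0.6000 = 0.4667
Terminal stock prices: S_uuu = 209.1, S_uud = 116.2, S_udd = 64.55, S_ddd = 35.86
Terminal payoffs (S − K): max(129.1, 0) = 129.1, max(36.18, 0) = 36.18, max(-15.45, 0) = 0, max(-44.14, 0) = 0
Node uu (S = 154.9): V_uu = 1/1.03·[0.4667·129.1319 + 0.5333·36.1844] = 77.2426
Node ud (S = 86.06): V_ud = 1/1.03·[0.4667·36.1844 + 0.5333·0.0000] = 16.3942
Node dd (S = 47.81): V_dd = 1/1.03·[0.4667·0.0000 + 0.5333·0.0000] = 0.0000
Node u (S = 114.8): V_u = 1/1.03·[0.4667·77.2426 + 0.5333·16.3942] = 43.4856
Node d (S = 63.75): V_d = 1/1.03·[0.4667·16.3942 + 0.5333·0.0000] = 7.4278
Node 0 (S = 85): V_0 = 1/1.03·[0.4667·43.4856 + 0.5333·7.4278] = 23.5483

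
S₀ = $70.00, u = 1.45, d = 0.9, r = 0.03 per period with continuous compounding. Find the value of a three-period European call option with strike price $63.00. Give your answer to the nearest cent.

$17.28

Risk-neutral probability p = (e^0.03 − 0.9)/(1.45 − 0.9) = 0.1305/0.5500 = 0.2372
Terminal stock prices: S_uuu = 213.4, S_uud = 132.5, S_udd = 82.22, S_ddd = 51.03
Terminal payoffs (S − K): max(150.4, 0) = 150.4, max(69.46, 0) = 69.46, max(19.22, 0) = 19.22, max(-11.97, 0) = 0
Node uu (S = 147.2): V_uu = e^(−0.03)·[0.2372·150.4038 + 0.7628·69.4575] = 86.0369
Node ud (S = 91.35): V_ud = e^(−0.03)·[0.2372·69.4575 + 0.7628·19.2150] = 30.2119
Node dd (S = 56.7): V_dd = e^(−0.03)·[0.2372·19.2150 + 0.7628·0.0000] = 4.4229
Node u (S = 101.5): V_u = e^(−0.03)·[0.2372·86.0369 + 0.7628·30.2119] = 42.1688
Node d (S = 63): V_d = e^(−0.03)·[0.2372·30.2119 + 0.7628·4.4229] = 10.2283
Node 0 (S = 70): V_0 = e^(−0.03)·[0.2372·42.1688 + 0.7628·10.2283] = 17.2781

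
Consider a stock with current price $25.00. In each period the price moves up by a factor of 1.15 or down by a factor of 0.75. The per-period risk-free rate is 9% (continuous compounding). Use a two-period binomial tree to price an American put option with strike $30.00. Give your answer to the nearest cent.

Risk-neutral probability p = (e^0.09 − 0.75)/(1.15 − 0.75) = 0.3442/0.4000 = 0.8604
Terminal stock prices: S_uu = 33.06, S_ud = 21.56, S_dd = 14.06
Terminal payoffs (K − S): max(-3.062, 0) = 0, max(8.438, 0) = 8.438, max(15.94, 0) = 15.94
Node u (S = 28.75): continuation = e^(−0.09)·[0.8604·0.0000 + 0.1396·8.4375] = 1.0762; exercise value = 1.2500 > continuation, so V_u = 1.2500 (exercise)
Node d (S = 18.75): continuation = e^(−0.09)·[0.8604·8.4375 + 0.1396·15.9375] = 8.6679; exercise value = 11.2500 > continuation, so V_d = 11.2500 (exercise)
Node 0 (S = 25): continuation = e^(−0.09)·[0.8604·1.2500 + 0.1396·11.2500] = 2.4179; exercise value = 5.0000 > continuation, so V_0 = 5.0000 (exercise)

$5.00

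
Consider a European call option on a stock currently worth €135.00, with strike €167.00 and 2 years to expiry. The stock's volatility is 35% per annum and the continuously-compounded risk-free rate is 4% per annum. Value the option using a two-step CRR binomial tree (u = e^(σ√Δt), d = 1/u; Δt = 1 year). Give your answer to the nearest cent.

CRR parameters: u = e^(σ√Δt) = e^(0.35·√1) = 1.4191, d = 1/u = 0.7047
Per-period rate: rΔt = 0.04·1 = 0.04, so R = e^0.04 = 1.0408
Risk-neutral probability p = (e^0.04 − 0.7047)/(1.4191 − 0.7047) = 0.3361/0.7144 = 0.4705
Terminal stock prices: S_uu = 271.9, S_ud = 135, S_dd = 67.04
Terminal payoffs (S − K): max(104.9, 0) = 104.9, max(-32, 0) = 0, max(-99.96, 0) = 0
Node u (S = 191.6): V_u = e^(−0.04)·[0.4705·104.8566 + 0.5295·0.0000] = 47.4016
Node d (S = 95.13): V_d = e^(−0.04)·[0.4705·0.0000 + 0.5295·0.0000] = 0.0000
Node 0 (S = 135): V_0 = e^(−0.04)·[0.4705·47.4016 + 0.5295·0.0000] = 21.4284

€21.43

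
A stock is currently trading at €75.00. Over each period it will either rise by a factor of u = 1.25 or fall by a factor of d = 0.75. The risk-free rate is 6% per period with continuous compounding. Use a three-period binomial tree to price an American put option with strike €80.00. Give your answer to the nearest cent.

Risk-neutral probability p = (e^0.06 − 0.75)/(1.25 − 0.75) = 0.3118/0.5000 = 0.6237
Terminal stock prices: S_uuu = 146.5, S_uud = 87.89, S_udd = 52.73, S_ddd = 31.64
Terminal payoffs (K − S): max(-66.48, 0) = 0, max(-7.891, 0) = 0, max(27.27, 0) = 27.27, max(48.36, 0) = 48.36
Node uu (S = 117.2): continuation = e^(−0.06)·[0.6237·0.0000 + 0.3763·0.0000] = 0.0000; exercise value = 0.0000 ≤ continuation, so V_uu = 0.0000
Node ud (S = 70.31): continuation = e^(−0.06)·[0.6237·0.0000 + 0.3763·27.2656] = 9.6632; exercise value = 9.6875 > continuation, so V_ud = 9.6875 (exercise)
Node dd (S = 42.19): continuation = e^(−0.06)·[0.6237·27.2656 + 0.3763·48.3594] = 33.1537; exercise value = 37.8125 > continuation, so V_dd = 37.8125 (exercise)
Node u (S = 93.75): continuation = e^(−0.06)·[0.6237·0.0000 + 0.3763·9.6875] = 3.4334; exercise value = 0.0000 ≤ continuation, so V_u = 3.4334
Node d (S = 56.25): continuation = e^(−0.06)·[0.6237·9.6875 + 0.3763·37.8125] = 19.0912; exercise value = 23.7500 > continuation, so V_d = 23.7500 (exercise)
Node 0 (S = 75): continuation = e^(−0.06)·[0.6237·3.4334 + 0.3763·23.7500] = 10.4339; exercise value = 5.0000 ≤ continuation, so V_0 = 10.4339

€10.43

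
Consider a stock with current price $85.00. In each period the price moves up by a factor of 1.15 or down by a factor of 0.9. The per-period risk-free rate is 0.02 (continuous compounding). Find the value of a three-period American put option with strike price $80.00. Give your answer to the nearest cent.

Risk-neutral probability p = (e^0.02 − 0.9)/(1.15 − 0.9) = 0.1202/0.2500 = 0.4808
Terminal stock prices: S_uuu = 129.3, S_uud = 101.2, S_udd = 79.18, S_ddd = 61.97
Terminal payoffs (K − S): max(-49.27, 0) = 0, max(-21.17, 0) = 0, max(0.8225, 0) = 0.8225, max(18.03, 0) = 18.03
Node uu (S = 112.4): continuation = e^(−0.02)·[0.4808·0.0000 + 0.5192·0.0000] = 0.0000; exercise value = 0.0000 ≤ continuation, so V_uu = 0.0000
Node ud (S = 87.97): continuation = e^(−0.02)·[0.4808·0.0000 + 0.5192·0.8225] = 0.4186; exercise value = 0.0000 ≤ continuation, so V_ud = 0.4186
Node dd (S = 68.85): continuation = e^(−0.02)·[0.4808·0.8225 + 0.5192·18.0350] = 9.5659; exercise value = 11.1500 > continuation, so V_dd = 11.1500 (exercise)
Node u (S = 97.75): continuation = e^(−0.02)·[0.4808·0.0000 + 0.5192·0.4186] = 0.2130; exercise value = 0.0000 ≤ continuation, so V_u = 0.2130
Node d (S = 76.5): continuation = e^(−0.02)·[0.4808·0.4186 + 0.5192·11.1500] = 5.8717; exercise value = 3.5000 ≤ continuation, so V_d = 5.8717
Node 0 (S = 85): continuation = e^(−0.02)·[0.4808·0.2130 + 0.5192·5.8717] = 3.0886; exercise value = 0.0000 ≤ continuation, so V_0 = 3.0886

$3.09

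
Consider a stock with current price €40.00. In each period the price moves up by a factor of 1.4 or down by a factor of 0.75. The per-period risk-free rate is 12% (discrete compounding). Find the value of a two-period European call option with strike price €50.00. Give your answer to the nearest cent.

Risk-neutral probability p = (1 + 0.12 − 0.75)/(1.4 − 0.75) = 0.3700/0.6500 = 0.5692
Terminal stock prices: S_uu = 78.4, S_ud = 42, S_dd = 22.5
Terminal payoffs (S − K): max(28.4, 0) = 28.4, max(-8, 0) = 0, max(-27.5, 0) = 0
Node u (S = 56): V_u = 1/1.12·[0.5692·28.4000 + 0.4308·0.0000] = 14.4341
Node d (S = 30): V_d = 1/1.12·[0.5692·0.0000 + 0.4308·0.0000] = 0.0000
Node 0 (S = 40): V_0 = 1/1.12·[0.5692·14.4341 + 0.4308·0.0000] = 7.3360

€7.34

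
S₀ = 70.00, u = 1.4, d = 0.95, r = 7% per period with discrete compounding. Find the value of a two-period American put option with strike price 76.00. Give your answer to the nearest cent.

6.51

Risk-neutral probability p = (1 + 0.07 − 0.95)/(1.4 − 0.95) = 0.1200/0.4500 = 0.2667
Terminal stock prices: S_uu = 137.2, S_ud = 93.1, S_dd = 63.17
Terminal payoffs (K − S): max(-61.2, 0) = 0, max(-17.1, 0) = 0, max(12.83, 0) = 12.83
Node u (S = 98): continuation = 1/1.07·[0.2667·0.0000 + 0.7333·0.0000] = 0.0000; exercise value = 0.0000 ≤ continuation, so V_u = 0.0000
Node d (S = 66.5): continuation = 1/1.07·[0.2667·0.0000 + 0.7333·12.8250] = 8.7897; exercise value = 9.5000 > continuation, so V_d = 9.5000 (exercise)
Node 0 (S = 70): continuation = 1/1.07·[0.2667·0.0000 + 0.7333·9.5000] = 6.5109; exercise value = 6.0000 ≤ continuation, so V_0 = 6.5109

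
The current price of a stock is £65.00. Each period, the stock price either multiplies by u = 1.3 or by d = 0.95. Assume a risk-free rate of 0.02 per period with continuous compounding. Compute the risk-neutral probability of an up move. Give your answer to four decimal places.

Risk-neutral probability p = (e^0.02 − 0.95)/(1.3 − 0.95) = 0.0702/0.3500 = 0.2006

p = 0.2006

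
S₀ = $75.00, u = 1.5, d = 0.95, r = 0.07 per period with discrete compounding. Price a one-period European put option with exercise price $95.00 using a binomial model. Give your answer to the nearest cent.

Risk-neutral probability p = (1 + 0.07 − 0.95)/(1.5 − 0.95) = 0.1200/0.5500 = 0.2182
Terminal stock prices: S_u = 112.5, S_d = 71.25
Terminal payoffs (K − S): max(-17.5, 0) = 0, max(23.75, 0) = 23.75
Node 0 (S = 75): V_0 = 1/1.07·[0.2182·0.0000 + 0.7818·23.7500] = 17.3534

$17.35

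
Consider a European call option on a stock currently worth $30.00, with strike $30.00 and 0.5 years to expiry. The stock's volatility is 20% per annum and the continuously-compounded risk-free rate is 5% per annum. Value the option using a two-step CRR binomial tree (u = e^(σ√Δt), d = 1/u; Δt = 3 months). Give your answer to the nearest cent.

$1.87

CRR parameters: u = e^(σ√Δt) = e^(0.2·√0.25) = 1.1052, d = 1/u = 0.9048
Per-period rate: rΔt = 0.05·0.25 = 0.0125, so R = e^0.0125 = 1.0126
Risk-neutral probability p = (e^0.0125 − 0.9048)/(1.1052 − 0.9048) = 0.1077/0.2003 = 0.5378
Terminal stock prices: S_uu = 36.64, S_ud = 30, S_dd = 24.56
Terminal payoffs (S − K): max(6.642, 0) = 6.642, max(0, 0) = 0, max(-5.438, 0) = 0
Node u (S = 33.16): V_u = e^(−0.0125)·[0.5378·6.6421 + 0.4622·0.0000] = 3.5278
Node d (S = 27.15): V_d = e^(−0.0125)·[0.5378·0.0000 + 0.4622·0.0000] = 0.0000
Node 0 (S = 30): V_0 = e^(−0.0125)·[0.5378·3.5278 + 0.4622·0.0000] = 1.8737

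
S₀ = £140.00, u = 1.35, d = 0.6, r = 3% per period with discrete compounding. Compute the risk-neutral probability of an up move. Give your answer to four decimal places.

p = 0.5733

Risk-neutral probability p = (1 + 0.03 − 0.6)/(1.35 − 0.6) = 0.4300/0.7500 = 0.5733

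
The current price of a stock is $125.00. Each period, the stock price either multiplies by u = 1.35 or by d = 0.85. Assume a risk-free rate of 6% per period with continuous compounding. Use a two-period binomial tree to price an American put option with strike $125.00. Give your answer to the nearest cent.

Risk-neutral probability p = (e^0.06 − 0.85)/(1.35 − 0.85) = 0.2118/0.5000 = 0.4237
Terminal stock prices: S_uu = 227.8, S_ud = 143.4, S_dd = 90.31
Terminal payoffs (K − S): max(-102.8, 0) = 0, max(-18.44, 0) = 0, max(34.69, 0) = 34.69
Node u (S = 168.8): continuation = e^(−0.06)·[0.4237·0.0000 + 0.5763·0.0000] = 0.0000; exercise value = 0.0000 ≤ continuation, so V_u = 0.0000
Node d (S = 106.2): continuation = e^(−0.06)·[0.4237·0.0000 + 0.5763·34.6875] = 18.8271; exercise value = 18.7500 ≤ continuation, so V_d = 18.8271
Node 0 (S = 125): continuation = e^(−0.06)·[0.4237·0.0000 + 0.5763·18.8271] = 10.2187; exercise value = 0.0000 ≤ continuation, so V_0 = 10.2187

$10.22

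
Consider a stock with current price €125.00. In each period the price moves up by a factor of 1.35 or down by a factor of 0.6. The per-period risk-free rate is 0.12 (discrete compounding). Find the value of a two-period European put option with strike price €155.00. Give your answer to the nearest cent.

Risk-neutral probability p = (1 + 0.12 − 0.6)/(1.35 − 0.6) = 0.5200/0.7500 = 0.6933
Terminal stock prices: S_uu = 227.8, S_ud = 101.2, S_dd = 45
Terminal payoffs (K − S): max(-72.81, 0) = 0, max(53.75, 0) = 53.75, max(110, 0) = 110
Node u (S = 168.8): V_u = 1/1.12·[0.6933·0.0000 + 0.3067·53.7500] = 14.7173
Node d (S = 75): V_d = 1/1.12·[0.6933·53.7500 + 0.3067·110.0000] = 63.3929
Node 0 (S = 125): V_0 = 1/1.12·[0.6933·14.7173 + 0.3067·63.3929] = 26.4683

€26.47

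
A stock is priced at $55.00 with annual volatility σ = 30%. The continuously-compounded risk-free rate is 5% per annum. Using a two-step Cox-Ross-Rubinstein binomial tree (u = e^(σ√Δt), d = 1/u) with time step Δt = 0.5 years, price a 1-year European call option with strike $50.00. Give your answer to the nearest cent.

CRR parameters: u = e^(σ√Δt) = e^(0.3·√0.5) = 1.2363, d = 1/u = 0.8089
Per-period rate: rΔt = 0.05·0.5 = 0.025, so R = e^0.025 = 1.0253
Risk-neutral probability p = (e^0.025 − 0.8089)/(1.2363 − 0.8089) = 0.2165/0.4275 = 0.5064
Terminal stock prices: S_uu = 84.07, S_ud = 55, S_dd = 35.98
Terminal payoffs (S − K): max(34.07, 0) = 34.07, max(5, 0) = 5, max(-14.02, 0) = 0
Node u (S = 68): V_u = e^(−0.025)·[0.5064·34.0656 + 0.4936·5.0000] = 19.2316
Node d (S = 44.49): V_d = e^(−0.025)·[0.5064·5.0000 + 0.4936·0.0000] = 2.4694
Node 0 (S = 55): V_0 = e^(−0.025)·[0.5064·19.2316 + 0.4936·2.4694] = 10.6871

$10.69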